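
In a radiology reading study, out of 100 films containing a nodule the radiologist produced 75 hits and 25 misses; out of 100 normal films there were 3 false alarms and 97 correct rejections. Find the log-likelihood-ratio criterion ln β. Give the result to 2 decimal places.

ln β = 1.54

H = 75/100 = 0.7500
FA = 3/100 = 0.0300
z(0.7500) = 0.674, z(0.0300) = -1.881
ln β = −½·[z(H)² − z(FA)²] = −0.5 × (0.454 − 3.538) = 1.542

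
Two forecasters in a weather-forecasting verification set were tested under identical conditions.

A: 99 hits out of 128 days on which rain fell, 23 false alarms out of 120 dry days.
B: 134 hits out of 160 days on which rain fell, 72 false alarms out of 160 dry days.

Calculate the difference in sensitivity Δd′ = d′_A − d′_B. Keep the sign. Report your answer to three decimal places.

Δd′ = 0.512

A: z(0.7734) = 0.7501, z(0.1917) = -0.8716, d' = 1.6217
B: z(0.8375) = 0.9842, z(0.4500) = -0.1257, d' = 1.1099
Δd' = d'_A − d'_B = 1.6217 − 1.1099 = 0.5118
A has the higher sensitivity.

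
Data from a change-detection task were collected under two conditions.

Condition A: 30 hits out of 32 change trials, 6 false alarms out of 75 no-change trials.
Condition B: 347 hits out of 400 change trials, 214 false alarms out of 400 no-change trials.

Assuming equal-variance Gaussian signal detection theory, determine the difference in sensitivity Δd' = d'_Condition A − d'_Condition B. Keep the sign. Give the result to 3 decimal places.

Condition A: z(0.9375) = 1.5341, z(0.0800) = -1.4051, d' = 2.9392
Condition B: z(0.8675) = 1.1147, z(0.5350) = 0.0878, d' = 1.0269
Δd' = d'_Condition A − d'_Condition B = 2.9392 − 1.0269 = 1.9123
Condition A has the higher sensitivity.

Δd' = 1.912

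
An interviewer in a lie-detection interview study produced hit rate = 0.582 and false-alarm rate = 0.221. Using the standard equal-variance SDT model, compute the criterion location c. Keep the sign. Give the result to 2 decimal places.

z(H) = z(0.582) = 0.2070
z(FA) = z(0.221) = -0.7688
c = −½·[z(H) + z(FA)] = −0.5 × (0.2070 + (-0.7688)) = 0.2809
c > 0: the interviewer has a conservative response bias.

c = 0.28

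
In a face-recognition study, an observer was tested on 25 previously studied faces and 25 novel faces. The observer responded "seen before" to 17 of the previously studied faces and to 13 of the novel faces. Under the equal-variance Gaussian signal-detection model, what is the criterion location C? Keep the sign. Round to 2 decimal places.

C = -0.26

H = 17/25 = 0.6800
FA = 13/25 = 0.5200
Φ⁻¹(0.6800) = 0.468, Φ⁻¹(0.5200) = 0.050
c = −½·[z(H) + z(FA)] = −0.5 × (0.468 + 0.050) = -0.259
c < 0: the observer has a liberal response bias.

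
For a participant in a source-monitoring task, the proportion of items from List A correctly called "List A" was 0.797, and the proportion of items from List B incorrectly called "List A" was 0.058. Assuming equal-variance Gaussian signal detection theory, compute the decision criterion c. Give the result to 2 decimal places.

c = 0.37

Φ⁻¹(0.797) = 0.831, Φ⁻¹(0.058) = -1.572
c = −½·[z(H) + z(FA)] = −0.5 × (0.831 + (-1.572)) = 0.3705
c > 0: the participant has a conservative response bias.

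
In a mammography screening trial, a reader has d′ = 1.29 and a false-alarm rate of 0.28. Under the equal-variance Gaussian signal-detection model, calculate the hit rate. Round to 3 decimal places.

hit rate = 0.760

z(false-alarm rate) = z(0.28) = -0.5828
z(H) = z(FA) + d' = -0.5828 + 1.29 = 0.7072
hit rate = Φ(0.7072) = 0.7603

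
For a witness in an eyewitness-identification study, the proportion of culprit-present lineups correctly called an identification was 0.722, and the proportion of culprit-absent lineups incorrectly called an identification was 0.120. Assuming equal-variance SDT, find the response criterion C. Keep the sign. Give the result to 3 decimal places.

Φ⁻¹(H) = Φ⁻¹(0.722) = 0.5888
Φ⁻¹(FA) = Φ⁻¹(0.120) = -1.1750
c = −½·[z(H) + z(FA)] = −0.5 × (0.5888 + (-1.1750)) = 0.2931
c > 0: the witness has a conservative response bias.

C = 0.293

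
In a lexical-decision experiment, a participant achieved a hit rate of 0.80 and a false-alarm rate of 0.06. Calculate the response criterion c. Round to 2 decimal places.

z(H) = 0.842
z(FA) = -1.555
c = −½·[z(H) + z(FA)] = −0.5 × (0.842 + (-1.555)) = 0.3565
c > 0: the participant has a conservative response bias.

c = 0.36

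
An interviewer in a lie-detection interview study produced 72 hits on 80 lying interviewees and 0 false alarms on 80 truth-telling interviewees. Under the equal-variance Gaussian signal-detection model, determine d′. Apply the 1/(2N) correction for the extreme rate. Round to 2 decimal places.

d′ = 3.78

The false-alarm rate is 0/80 = 0, so apply the 1/(2N) correction: FA → 1/(2·80) = 0.00625.
z(H) = z(0.90000) = 1.282
z(FA) = z(0.00625) = -2.498
d' = 1.282 − (-2.498) = 3.780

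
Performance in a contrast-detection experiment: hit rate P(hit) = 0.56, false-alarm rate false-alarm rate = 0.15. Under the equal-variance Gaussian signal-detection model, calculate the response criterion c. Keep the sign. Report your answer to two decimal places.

z(0.56) = 0.1510, z(0.15) = -1.0364
c = −½·[z(H) + z(FA)] = −0.5 × (0.1510 + (-1.0364)) = 0.4427

c = 0.44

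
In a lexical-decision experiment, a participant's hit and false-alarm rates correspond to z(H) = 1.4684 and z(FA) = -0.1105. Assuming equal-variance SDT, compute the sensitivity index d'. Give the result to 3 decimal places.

d' = 1.579

d' = z(H) − z(FA) = 1.4684 − (-0.1105) = 1.5789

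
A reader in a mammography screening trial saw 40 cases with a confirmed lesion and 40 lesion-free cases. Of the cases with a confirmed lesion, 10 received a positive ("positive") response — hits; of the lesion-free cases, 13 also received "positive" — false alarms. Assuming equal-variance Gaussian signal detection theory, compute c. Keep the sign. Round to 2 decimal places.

c = 0.56

H = 10/40 = 0.2500
FA = 13/40 = 0.3250
Φ⁻¹(0.2500) = -0.674, Φ⁻¹(0.3250) = -0.454
c = −½·[z(H) + z(FA)] = −0.5 × (-0.674 + (-0.454)) = 0.564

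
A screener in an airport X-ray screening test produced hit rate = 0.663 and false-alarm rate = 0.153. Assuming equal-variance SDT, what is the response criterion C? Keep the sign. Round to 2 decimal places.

z(H) = z(0.663) = 0.421
z(FA) = z(0.153) = -1.024
c = −½·[z(H) + z(FA)] = −0.5 × (0.421 + (-1.024)) = 0.3015

C = 0.30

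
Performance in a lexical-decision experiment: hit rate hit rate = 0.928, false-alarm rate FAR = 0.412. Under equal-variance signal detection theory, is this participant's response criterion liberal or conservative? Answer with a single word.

liberal

z(H) = 1.461, z(FA) = -0.222
c = −½·(z(H) + z(FA)) = -0.6195
c < 0 → liberal criterion (biased toward responding “yes”).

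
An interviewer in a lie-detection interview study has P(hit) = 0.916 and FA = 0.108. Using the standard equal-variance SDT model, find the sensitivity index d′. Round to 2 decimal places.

z(0.916) = 1.3787, z(0.108) = -1.2372
d' = z(H) − z(FA) = 1.3787 − (-1.2372) = 2.6159

d′ = 2.62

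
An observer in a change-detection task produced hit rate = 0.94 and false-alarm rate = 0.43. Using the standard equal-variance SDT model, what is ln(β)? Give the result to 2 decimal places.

ln β = -1.19

z(H) = z(0.94) = 1.555
z(FA) = z(0.43) = -0.176
ln β = −½·[z(H)² − z(FA)²] = −0.5 × (2.418 − 0.031) = -1.1935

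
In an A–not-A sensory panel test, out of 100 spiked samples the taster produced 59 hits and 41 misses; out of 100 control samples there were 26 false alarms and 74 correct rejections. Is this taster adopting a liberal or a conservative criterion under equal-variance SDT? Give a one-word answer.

z(H) = 0.228, z(FA) = -0.643
c = −½·(z(H) + z(FA)) = 0.2075
c > 0 → conservative criterion (biased toward responding “no”).

conservative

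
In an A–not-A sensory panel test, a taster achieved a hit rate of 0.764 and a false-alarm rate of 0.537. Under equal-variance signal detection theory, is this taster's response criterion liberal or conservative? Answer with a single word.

z(H) = 0.719, z(FA) = 0.093
c = −½·(z(H) + z(FA)) = -0.406
c < 0 → liberal criterion (biased toward responding “yes”).

liberal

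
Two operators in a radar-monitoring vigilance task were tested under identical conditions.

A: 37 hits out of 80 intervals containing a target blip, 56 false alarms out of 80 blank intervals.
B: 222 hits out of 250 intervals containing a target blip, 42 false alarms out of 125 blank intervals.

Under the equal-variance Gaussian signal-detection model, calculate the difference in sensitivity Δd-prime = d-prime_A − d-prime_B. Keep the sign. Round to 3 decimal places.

Δd-prime = -2.258

A: z(0.4625) = -0.0941, z(0.7000) = 0.5244, d' = -0.6185
B: z(0.8880) = 1.2160, z(0.3360) = -0.4234, d' = 1.6394
Δd' = d'_A − d'_B = -0.6185 − 1.6394 = -2.2579
B has the higher sensitivity.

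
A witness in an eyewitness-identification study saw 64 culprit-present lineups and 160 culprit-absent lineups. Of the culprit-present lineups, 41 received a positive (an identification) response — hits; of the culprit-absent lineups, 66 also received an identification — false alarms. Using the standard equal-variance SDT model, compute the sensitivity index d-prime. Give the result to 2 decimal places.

d-prime = 0.58

H = 41/64 = 0.6406
FA = 66/160 = 0.4125
z(H) = z(0.6406) = 0.360
z(FA) = z(0.4125) = -0.221
d' = z(H) − z(FA) = 0.360 − (-0.221) = 0.581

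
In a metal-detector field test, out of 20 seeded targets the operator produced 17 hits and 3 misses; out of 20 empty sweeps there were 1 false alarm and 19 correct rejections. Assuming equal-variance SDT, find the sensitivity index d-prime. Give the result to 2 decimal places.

d-prime = 2.68

H = 17/20 = 0.8500
FA = 1/20 = 0.0500
z(H) = 1.036
z(FA) = -1.645
d' = z(H) − z(FA) = 1.036 − (-1.645) = 2.681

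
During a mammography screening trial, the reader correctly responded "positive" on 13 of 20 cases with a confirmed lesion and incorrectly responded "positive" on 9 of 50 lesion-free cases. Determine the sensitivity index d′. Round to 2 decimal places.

d′ = 1.30

H = 13/20 = 0.6500
FA = 9/50 = 0.1800
z(0.6500) = 0.3853, z(0.1800) = -0.9154
d' = z(H) − z(FA) = 0.3853 − (-0.9154) = 1.3007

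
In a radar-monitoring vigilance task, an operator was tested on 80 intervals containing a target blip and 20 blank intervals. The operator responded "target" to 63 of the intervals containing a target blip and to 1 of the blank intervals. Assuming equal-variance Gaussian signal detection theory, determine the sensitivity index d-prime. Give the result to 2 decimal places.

d-prime = 2.44

H = 63/80 = 0.7875
FA = 1/20 = 0.0500
z(H) = z(0.7875) = 0.7978
z(FA) = z(0.0500) = -1.6449
d' = z(H) − z(FA) = 0.7978 − (-1.6449) = 2.4427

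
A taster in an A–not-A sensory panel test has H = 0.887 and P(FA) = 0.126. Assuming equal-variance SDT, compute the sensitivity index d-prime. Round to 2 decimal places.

d-prime = 2.36

z(H) = z(0.887) = 1.2107
z(FA) = z(0.126) = -1.1455
d' = z(H) − z(FA) = 1.2107 − (-1.1455) = 2.3562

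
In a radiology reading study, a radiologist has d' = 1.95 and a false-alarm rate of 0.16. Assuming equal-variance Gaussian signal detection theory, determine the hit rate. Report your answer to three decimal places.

hit rate = 0.830

z(false-alarm rate) = z(0.16) = -0.9945
z(H) = z(FA) + d' = -0.9945 + 1.95 = 0.9555
hit rate = Φ(0.9555) = 0.8303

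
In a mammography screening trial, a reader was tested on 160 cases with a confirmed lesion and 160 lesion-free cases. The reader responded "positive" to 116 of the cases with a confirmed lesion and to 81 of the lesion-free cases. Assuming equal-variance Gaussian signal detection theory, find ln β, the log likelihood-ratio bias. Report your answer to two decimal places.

H = 116/160 = 0.7250
FA = 81/160 = 0.5062
z(H) = z(0.7250) = 0.598
z(FA) = z(0.5062) = 0.016
ln β = −½·[z(H)² − z(FA)²] = −0.5 × (0.358 − 0.000) = -0.179

ln β = -0.18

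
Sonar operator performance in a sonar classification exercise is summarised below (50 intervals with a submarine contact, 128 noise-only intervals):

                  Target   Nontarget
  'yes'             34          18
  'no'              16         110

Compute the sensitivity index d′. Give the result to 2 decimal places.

H = 34/50 = 0.6800
FA = 18/128 = 0.1406
z(0.6800) = 0.4677, z(0.1406) = -1.0776
d' = z(H) − z(FA) = 0.4677 − (-1.0776) = 1.5453

d′ = 1.55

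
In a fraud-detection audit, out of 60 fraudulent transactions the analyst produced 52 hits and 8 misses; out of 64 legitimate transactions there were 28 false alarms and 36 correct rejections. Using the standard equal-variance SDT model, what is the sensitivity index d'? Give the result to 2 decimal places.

d' = 1.27

H = 52/60 = 0.8667
FA = 28/64 = 0.4375
Φ⁻¹(0.8667) = 1.1109, Φ⁻¹(0.4375) = -0.1573
d' = z(H) − z(FA) = 1.1109 − (-0.1573) = 1.2682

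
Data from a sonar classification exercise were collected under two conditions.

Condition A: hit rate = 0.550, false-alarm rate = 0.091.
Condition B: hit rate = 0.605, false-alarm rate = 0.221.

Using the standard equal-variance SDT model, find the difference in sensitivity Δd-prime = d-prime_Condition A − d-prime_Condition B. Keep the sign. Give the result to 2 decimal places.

Δd-prime = 0.43

Condition A: z(0.550) = 0.126, z(0.091) = -1.335, d' = 1.461
Condition B: z(0.605) = 0.266, z(0.221) = -0.769, d' = 1.035
Δd' = d'_Condition A − d'_Condition B = 1.461 − 1.035 = 0.426
Condition A has the higher sensitivity.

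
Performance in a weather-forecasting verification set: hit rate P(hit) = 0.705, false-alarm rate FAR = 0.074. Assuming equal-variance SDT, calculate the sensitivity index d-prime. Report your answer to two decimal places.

z(0.705) = 0.5388, z(0.074) = -1.4466
d' = z(H) − z(FA) = 0.5388 − (-1.4466) = 1.9854

d-prime = 1.99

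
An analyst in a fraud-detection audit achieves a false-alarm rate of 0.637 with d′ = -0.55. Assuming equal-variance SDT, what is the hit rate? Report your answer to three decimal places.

z(false-alarm rate) = z(0.637) = 0.3505
z(H) = z(FA) + d' = 0.3505 + (-0.55) = -0.1995
hit rate = Φ(-0.1995) = 0.4209

hit rate = 0.421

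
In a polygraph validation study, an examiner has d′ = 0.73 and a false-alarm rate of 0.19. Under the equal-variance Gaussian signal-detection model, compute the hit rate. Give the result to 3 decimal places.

z(false-alarm rate) = z(0.19) = -0.8779
z(H) = z(FA) + d' = -0.8779 + 0.73 = -0.1479
hit rate = Φ(-0.1479) = 0.4412

hit rate = 0.441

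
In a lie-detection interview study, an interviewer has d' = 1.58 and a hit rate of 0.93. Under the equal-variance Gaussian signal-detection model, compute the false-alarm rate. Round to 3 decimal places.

z(hit rate) = z(0.93) = 1.4758
z(FA) = z(H) − d' = 1.4758 − 1.58 = -0.1042
false-alarm rate = Φ(-0.1042) = 0.4585

false-alarm rate = 0.459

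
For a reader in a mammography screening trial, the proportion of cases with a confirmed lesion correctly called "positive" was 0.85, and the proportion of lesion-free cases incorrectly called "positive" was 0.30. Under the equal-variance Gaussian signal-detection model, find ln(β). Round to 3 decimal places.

ln β = -0.400

Φ⁻¹(H) = 1.0364
Φ⁻¹(FA) = -0.5244
ln β = −½·[z(H)² − z(FA)²] = −0.5 × (1.0741 − 0.2750) = -0.39955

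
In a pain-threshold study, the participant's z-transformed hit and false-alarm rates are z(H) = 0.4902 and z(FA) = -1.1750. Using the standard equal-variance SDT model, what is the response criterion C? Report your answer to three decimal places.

C = 0.342

c = −½·[z(H) + z(FA)] = −½·(0.4902 + (-1.1750)) = 0.3424
c > 0: the participant has a conservative response bias.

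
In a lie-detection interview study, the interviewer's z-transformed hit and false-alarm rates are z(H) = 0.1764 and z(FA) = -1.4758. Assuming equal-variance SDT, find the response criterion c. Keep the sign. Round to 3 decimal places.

c = −½·[z(H) + z(FA)] = −½·(0.1764 + (-1.4758)) = 0.6497
c > 0: the interviewer has a conservative response bias.

c = 0.650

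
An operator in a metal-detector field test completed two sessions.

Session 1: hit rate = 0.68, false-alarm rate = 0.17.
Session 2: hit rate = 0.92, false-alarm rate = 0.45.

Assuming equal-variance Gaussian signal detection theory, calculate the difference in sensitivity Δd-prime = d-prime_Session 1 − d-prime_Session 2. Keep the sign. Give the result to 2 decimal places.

Δd-prime = -0.11

Session 1: z(0.68) = 0.468, z(0.17) = -0.954, d' = 1.422
Session 2: z(0.92) = 1.405, z(0.45) = -0.126, d' = 1.531
Δd' = d'_Session 1 − d'_Session 2 = 1.422 − 1.531 = -0.109
Session 2 has the higher sensitivity.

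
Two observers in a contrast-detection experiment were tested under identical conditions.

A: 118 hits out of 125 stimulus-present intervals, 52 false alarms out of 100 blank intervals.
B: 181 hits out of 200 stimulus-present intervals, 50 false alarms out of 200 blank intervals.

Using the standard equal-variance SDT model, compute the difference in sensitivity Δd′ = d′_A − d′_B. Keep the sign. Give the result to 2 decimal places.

Δd′ = -0.45

A: z(0.9440) = 1.589, z(0.5200) = 0.050, d' = 1.539
B: z(0.9050) = 1.311, z(0.2500) = -0.674, d' = 1.985
Δd' = d'_A − d'_B = 1.539 − 1.985 = -0.446
B has the higher sensitivity.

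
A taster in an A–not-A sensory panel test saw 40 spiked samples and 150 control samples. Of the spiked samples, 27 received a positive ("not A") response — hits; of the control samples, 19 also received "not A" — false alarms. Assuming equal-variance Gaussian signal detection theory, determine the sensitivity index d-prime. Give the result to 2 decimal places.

H = 27/40 = 0.6750
FA = 19/150 = 0.1267
Φ⁻¹(H) = 0.454
Φ⁻¹(FA) = -1.142
d' = z(H) − z(FA) = 0.454 − (-1.142) = 1.596

d-prime = 1.60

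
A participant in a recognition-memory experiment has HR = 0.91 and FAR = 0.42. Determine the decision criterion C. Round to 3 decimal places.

C = -0.569

Φ⁻¹(H) = Φ⁻¹(0.91) = 1.3408
Φ⁻¹(FA) = Φ⁻¹(0.42) = -0.2019
c = −½·[z(H) + z(FA)] = −0.5 × (1.3408 + (-0.2019)) = -0.56945
c < 0: the participant has a liberal response bias.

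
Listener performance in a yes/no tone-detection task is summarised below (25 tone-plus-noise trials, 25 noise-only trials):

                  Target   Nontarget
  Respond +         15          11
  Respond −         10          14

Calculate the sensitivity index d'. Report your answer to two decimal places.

d' = 0.40

H = 15/25 = 0.6000
FA = 11/25 = 0.4400
z(H) = z(0.6000) = 0.253
z(FA) = z(0.4400) = -0.151
d' = z(H) − z(FA) = 0.253 − (-0.151) = 0.404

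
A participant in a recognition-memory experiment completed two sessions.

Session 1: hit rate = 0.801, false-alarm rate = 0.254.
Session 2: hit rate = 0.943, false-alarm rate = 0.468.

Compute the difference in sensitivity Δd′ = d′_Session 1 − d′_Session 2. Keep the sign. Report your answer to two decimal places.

Δd′ = -0.15

Session 1: z(0.801) = 0.845, z(0.254) = -0.662, d' = 1.507
Session 2: z(0.943) = 1.580, z(0.468) = -0.080, d' = 1.660
Δd' = d'_Session 1 − d'_Session 2 = 1.507 − 1.660 = -0.153
Session 2 has the higher sensitivity.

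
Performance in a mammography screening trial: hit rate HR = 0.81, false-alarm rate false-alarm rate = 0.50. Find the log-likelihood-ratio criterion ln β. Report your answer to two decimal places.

ln β = -0.39

Φ⁻¹(H) = 0.878
Φ⁻¹(FA) = 0.000
ln β = −½·[z(H)² − z(FA)²] = −0.5 × (0.771 − 0.000) = -0.3855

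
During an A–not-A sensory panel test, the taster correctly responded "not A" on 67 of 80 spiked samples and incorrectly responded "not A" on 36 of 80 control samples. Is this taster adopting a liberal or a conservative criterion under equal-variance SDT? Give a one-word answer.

liberal

z(H) = 0.984, z(FA) = -0.126
c = −½·(z(H) + z(FA)) = -0.429
c < 0 → liberal criterion (biased toward responding “yes”).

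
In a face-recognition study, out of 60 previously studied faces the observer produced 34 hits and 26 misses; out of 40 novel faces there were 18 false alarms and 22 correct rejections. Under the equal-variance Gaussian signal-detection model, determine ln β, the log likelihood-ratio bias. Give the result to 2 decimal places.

ln β = -0.01

H = 34/60 = 0.5667
FA = 18/40 = 0.4500
Φ⁻¹(0.5667) = 0.168, Φ⁻¹(0.4500) = -0.126
ln β = −½·[z(H)² − z(FA)²] = −0.5 × (0.028 − 0.016) = -0.006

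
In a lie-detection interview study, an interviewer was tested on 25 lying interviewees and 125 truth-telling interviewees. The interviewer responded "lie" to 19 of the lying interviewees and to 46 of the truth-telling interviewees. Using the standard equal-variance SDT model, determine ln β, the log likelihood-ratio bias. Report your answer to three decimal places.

ln β = -0.193

H = 19/25 = 0.7600
FA = 46/125 = 0.3680
z(H) = 0.7063
z(FA) = -0.3372
ln β = −½·[z(H)² − z(FA)²] = −0.5 × (0.4989 − 0.1137) = -0.1926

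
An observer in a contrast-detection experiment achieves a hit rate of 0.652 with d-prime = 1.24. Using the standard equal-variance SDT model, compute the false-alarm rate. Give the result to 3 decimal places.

z(hit rate) = z(0.652) = 0.3907
z(FA) = z(H) − d' = 0.3907 − 1.24 = -0.8493
false-alarm rate = Φ(-0.8493) = 0.1979

false-alarm rate = 0.198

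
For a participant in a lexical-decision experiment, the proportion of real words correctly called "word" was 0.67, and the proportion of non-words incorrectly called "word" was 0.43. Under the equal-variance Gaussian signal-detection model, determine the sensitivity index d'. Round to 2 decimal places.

d' = 0.62

Φ⁻¹(0.67) = 0.4399, Φ⁻¹(0.43) = -0.1764
d' = z(H) − z(FA) = 0.4399 − (-0.1764) = 0.6163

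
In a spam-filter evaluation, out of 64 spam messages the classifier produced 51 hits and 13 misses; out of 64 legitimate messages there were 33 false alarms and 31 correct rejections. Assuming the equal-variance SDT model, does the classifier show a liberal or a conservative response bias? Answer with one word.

liberal

z(H) = 0.831, z(FA) = 0.039
c = −½·(z(H) + z(FA)) = -0.435
c < 0 → liberal criterion (biased toward responding “yes”).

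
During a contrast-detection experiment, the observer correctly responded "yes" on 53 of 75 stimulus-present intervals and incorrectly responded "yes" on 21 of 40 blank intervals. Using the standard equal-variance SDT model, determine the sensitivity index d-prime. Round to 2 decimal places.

H = 53/75 = 0.7067
FA = 21/40 = 0.5250
z(0.7067) = 0.544, z(0.5250) = 0.063
d' = z(H) − z(FA) = 0.544 − 0.063 = 0.481

d-prime = 0.48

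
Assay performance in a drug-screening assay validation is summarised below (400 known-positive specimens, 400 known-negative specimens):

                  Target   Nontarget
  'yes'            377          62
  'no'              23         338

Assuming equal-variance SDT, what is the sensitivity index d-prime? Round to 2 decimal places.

d-prime = 2.59

H = 377/400 = 0.9425
FA = 62/400 = 0.1550
z(H) = z(0.9425) = 1.576
z(FA) = z(0.1550) = -1.015
d' = z(H) − z(FA) = 1.576 − (-1.015) = 2.591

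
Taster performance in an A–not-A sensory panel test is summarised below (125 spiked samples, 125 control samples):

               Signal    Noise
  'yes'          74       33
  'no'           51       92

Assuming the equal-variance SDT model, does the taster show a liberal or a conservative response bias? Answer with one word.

z(H) = 0.233, z(FA) = -0.631
c = −½·(z(H) + z(FA)) = 0.199
c > 0 → conservative criterion (biased toward responding “no”).

conservative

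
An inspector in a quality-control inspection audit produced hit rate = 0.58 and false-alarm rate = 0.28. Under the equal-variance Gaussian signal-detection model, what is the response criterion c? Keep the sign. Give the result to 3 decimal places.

c = 0.190

z(H) = z(0.58) = 0.2019
z(FA) = z(0.28) = -0.5828
c = −½·[z(H) + z(FA)] = −0.5 × (0.2019 + (-0.5828)) = 0.19045
c > 0: the inspector has a conservative response bias.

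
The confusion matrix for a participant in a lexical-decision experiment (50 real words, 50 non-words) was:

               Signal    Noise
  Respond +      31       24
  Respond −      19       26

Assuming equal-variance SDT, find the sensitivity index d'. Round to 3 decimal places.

H = 31/50 = 0.6200
FA = 24/50 = 0.4800
Φ⁻¹(0.6200) = 0.3055, Φ⁻¹(0.4800) = -0.0502
d' = z(H) − z(FA) = 0.3055 − (-0.0502) = 0.3557

d' = 0.356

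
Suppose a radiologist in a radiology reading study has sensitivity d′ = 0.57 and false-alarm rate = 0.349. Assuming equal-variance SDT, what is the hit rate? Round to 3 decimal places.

hit rate = 0.572

z(false-alarm rate) = z(0.349) = -0.3880
z(H) = z(FA) + d' = -0.3880 + 0.57 = 0.1820
hit rate = Φ(0.1820) = 0.5722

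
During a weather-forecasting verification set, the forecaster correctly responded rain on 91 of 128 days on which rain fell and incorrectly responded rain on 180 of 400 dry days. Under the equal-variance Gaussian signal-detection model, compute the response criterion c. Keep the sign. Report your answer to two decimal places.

c = -0.22

H = 91/128 = 0.7109
FA = 180/400 = 0.4500
Φ⁻¹(H) = Φ⁻¹(0.7109) = 0.556
Φ⁻¹(FA) = Φ⁻¹(0.4500) = -0.126
c = −½·[z(H) + z(FA)] = −0.5 × (0.556 + (-0.126)) = -0.215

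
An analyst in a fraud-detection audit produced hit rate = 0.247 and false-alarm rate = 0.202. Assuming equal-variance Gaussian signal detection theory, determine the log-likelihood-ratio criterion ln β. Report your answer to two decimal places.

z(0.247) = -0.684, z(0.202) = -0.834
ln β = −½·[z(H)² − z(FA)²] = −0.5 × (0.468 − 0.696) = 0.114

ln β = 0.11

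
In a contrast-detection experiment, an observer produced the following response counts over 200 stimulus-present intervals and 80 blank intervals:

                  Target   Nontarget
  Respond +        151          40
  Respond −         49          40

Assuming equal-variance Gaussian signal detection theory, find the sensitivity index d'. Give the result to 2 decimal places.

H = 151/200 = 0.7550
FA = 40/80 = 0.5000
Φ⁻¹(0.7550) = 0.6903, Φ⁻¹(0.5000) = 0.0000
d' = z(H) − z(FA) = 0.6903 − 0.0000 = 0.6903

d' = 0.69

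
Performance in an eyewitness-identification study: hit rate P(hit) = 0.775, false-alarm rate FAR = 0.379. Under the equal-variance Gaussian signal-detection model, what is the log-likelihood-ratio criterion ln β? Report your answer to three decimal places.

z(H) = 0.7554
z(FA) = -0.3081
ln β = −½·[z(H)² − z(FA)²] = −0.5 × (0.5706 − 0.0949) = -0.23785

ln β = -0.238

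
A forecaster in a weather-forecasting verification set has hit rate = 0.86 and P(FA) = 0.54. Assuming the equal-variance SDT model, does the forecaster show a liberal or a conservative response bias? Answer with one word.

z(H) = 1.080, z(FA) = 0.100
c = −½·(z(H) + z(FA)) = -0.590
c < 0 → liberal criterion (biased toward responding “yes”).

liberal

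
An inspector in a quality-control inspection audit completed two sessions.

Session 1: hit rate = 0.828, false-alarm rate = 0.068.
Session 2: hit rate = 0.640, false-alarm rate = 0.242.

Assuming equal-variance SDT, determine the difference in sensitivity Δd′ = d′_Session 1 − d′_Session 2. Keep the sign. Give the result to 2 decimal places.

Session 1: z(0.828) = 0.946, z(0.068) = -1.491, d' = 2.437
Session 2: z(0.640) = 0.358, z(0.242) = -0.700, d' = 1.058
Δd' = d'_Session 1 − d'_Session 2 = 2.437 − 1.058 = 1.379
Session 1 has the higher sensitivity.

Δd′ = 1.38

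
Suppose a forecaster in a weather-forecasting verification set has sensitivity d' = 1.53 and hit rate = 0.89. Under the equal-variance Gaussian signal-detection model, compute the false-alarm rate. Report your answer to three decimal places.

false-alarm rate = 0.381

z(hit rate) = z(0.89) = 1.2265
z(FA) = z(H) − d' = 1.2265 − 1.53 = -0.3035
false-alarm rate = Φ(-0.3035) = 0.3808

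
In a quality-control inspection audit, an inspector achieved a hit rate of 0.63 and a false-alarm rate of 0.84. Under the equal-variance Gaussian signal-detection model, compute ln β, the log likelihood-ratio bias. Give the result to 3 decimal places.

ln β = 0.439

z(0.63) = 0.3319, z(0.84) = 0.9945
ln β = −½·[z(H)² − z(FA)²] = −0.5 × (0.1102 − 0.9890) = 0.4394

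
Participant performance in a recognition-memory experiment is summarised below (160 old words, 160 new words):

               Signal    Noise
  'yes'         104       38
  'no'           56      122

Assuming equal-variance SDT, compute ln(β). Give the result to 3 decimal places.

ln β = 0.181

H = 104/160 = 0.6500
FA = 38/160 = 0.2375
Φ⁻¹(H) = Φ⁻¹(0.6500) = 0.3853
Φ⁻¹(FA) = Φ⁻¹(0.2375) = -0.7144
ln β = −½·[z(H)² − z(FA)²] = −0.5 × (0.1485 − 0.5104) = 0.18095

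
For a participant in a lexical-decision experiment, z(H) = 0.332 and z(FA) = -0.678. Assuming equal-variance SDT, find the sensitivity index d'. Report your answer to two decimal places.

d' = z(H) − z(FA) = 0.332 − (-0.678) = 1.010

d' = 1.01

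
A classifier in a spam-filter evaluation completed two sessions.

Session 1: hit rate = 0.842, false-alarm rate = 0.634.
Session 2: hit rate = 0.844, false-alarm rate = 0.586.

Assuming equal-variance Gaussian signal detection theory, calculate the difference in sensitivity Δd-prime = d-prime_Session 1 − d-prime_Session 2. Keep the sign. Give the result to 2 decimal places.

Δd-prime = -0.13

Session 1: z(0.842) = 1.003, z(0.634) = 0.342, d' = 0.661
Session 2: z(0.844) = 1.011, z(0.586) = 0.217, d' = 0.794
Δd' = d'_Session 1 − d'_Session 2 = 0.661 − 0.794 = -0.133
Session 2 has the higher sensitivity.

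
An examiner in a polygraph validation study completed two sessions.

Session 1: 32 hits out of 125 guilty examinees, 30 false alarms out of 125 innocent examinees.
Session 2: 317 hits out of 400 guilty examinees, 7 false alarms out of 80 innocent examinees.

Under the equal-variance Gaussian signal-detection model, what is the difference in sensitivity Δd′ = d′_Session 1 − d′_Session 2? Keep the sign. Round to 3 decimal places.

Session 1: z(0.2560) = -0.6557, z(0.2400) = -0.7063, d' = 0.0506
Session 2: z(0.7925) = 0.8151, z(0.0875) = -1.3563, d' = 2.1714
Δd' = d'_Session 1 − d'_Session 2 = 0.0506 − 2.1714 = -2.1208
Session 2 has the higher sensitivity.

Δd′ = -2.121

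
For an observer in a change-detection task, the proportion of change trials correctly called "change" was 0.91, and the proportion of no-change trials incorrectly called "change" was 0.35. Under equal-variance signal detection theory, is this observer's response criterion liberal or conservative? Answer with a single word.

z(H) = 1.341, z(FA) = -0.385
c = −½·(z(H) + z(FA)) = -0.478
c < 0 → liberal criterion (biased toward responding “yes”).

liberal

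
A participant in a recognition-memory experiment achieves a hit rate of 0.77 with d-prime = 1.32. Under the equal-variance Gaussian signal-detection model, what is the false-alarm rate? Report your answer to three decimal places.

z(hit rate) = z(0.77) = 0.7388
z(FA) = z(H) − d' = 0.7388 − 1.32 = -0.5812
false-alarm rate = Φ(-0.5812) = 0.2806

false-alarm rate = 0.281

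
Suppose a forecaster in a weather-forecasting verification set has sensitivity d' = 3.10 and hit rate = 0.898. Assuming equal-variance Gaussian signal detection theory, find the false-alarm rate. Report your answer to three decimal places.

false-alarm rate = 0.034

z(hit rate) = z(0.898) = 1.2702
z(FA) = z(H) − d' = 1.2702 − 3.10 = -1.8298
false-alarm rate = Φ(-1.8298) = 0.0336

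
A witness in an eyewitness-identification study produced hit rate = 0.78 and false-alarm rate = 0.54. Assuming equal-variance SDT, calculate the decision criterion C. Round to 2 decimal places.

z(H) = 0.772
z(FA) = 0.100
c = −½·[z(H) + z(FA)] = −0.5 × (0.772 + 0.100) = -0.436

C = -0.44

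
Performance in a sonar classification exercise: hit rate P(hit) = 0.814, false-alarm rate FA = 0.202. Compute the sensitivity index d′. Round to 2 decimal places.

z(H) = z(0.814) = 0.8927
z(FA) = z(0.202) = -0.8345
d' = z(H) − z(FA) = 0.8927 − (-0.8345) = 1.7272

d′ = 1.73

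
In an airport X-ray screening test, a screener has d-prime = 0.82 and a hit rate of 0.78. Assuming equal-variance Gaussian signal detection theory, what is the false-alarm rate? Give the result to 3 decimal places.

false-alarm rate = 0.481

z(hit rate) = z(0.78) = 0.7722
z(FA) = z(H) − d' = 0.7722 − 0.82 = -0.0478
false-alarm rate = Φ(-0.0478) = 0.4809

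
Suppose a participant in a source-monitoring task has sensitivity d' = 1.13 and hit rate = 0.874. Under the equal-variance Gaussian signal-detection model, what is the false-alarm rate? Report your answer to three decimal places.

false-alarm rate = 0.506

z(hit rate) = z(0.874) = 1.1455
z(FA) = z(H) − d' = 1.1455 − 1.13 = 0.0155
false-alarm rate = Φ(0.0155) = 0.5062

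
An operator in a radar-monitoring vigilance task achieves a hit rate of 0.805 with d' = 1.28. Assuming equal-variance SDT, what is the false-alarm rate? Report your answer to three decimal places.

z(hit rate) = z(0.805) = 0.8596
z(FA) = z(H) − d' = 0.8596 − 1.28 = -0.4204
false-alarm rate = Φ(-0.4204) = 0.3371

false-alarm rate = 0.337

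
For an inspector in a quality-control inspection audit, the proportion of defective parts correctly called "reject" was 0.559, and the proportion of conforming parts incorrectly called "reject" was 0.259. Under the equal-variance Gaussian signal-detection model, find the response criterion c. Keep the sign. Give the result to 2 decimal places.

c = 0.25

Φ⁻¹(H) = 0.148
Φ⁻¹(FA) = -0.646
c = −½·[z(H) + z(FA)] = −0.5 × (0.148 + (-0.646)) = 0.249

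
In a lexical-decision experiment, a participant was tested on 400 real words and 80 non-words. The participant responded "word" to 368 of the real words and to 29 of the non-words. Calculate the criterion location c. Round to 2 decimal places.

c = -0.53

H = 368/400 = 0.9200
FA = 29/80 = 0.3625
z(H) = z(0.9200) = 1.405
z(FA) = z(0.3625) = -0.352
c = −½·[z(H) + z(FA)] = −0.5 × (1.405 + (-0.352)) = -0.5265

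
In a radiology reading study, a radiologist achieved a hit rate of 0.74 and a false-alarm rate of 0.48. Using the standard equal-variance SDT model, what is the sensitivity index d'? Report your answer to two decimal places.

z(H) = 0.643
z(FA) = -0.050
d' = z(H) − z(FA) = 0.643 − (-0.050) = 0.693

d' = 0.69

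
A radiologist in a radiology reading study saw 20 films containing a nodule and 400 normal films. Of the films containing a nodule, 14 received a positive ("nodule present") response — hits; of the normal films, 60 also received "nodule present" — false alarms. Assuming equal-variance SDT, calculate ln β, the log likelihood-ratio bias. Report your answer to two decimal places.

H = 14/20 = 0.7000
FA = 60/400 = 0.1500
Φ⁻¹(H) = Φ⁻¹(0.7000) = 0.524
Φ⁻¹(FA) = Φ⁻¹(0.1500) = -1.036
ln β = −½·[z(H)² − z(FA)²] = −0.5 × (0.275 − 1.073) = 0.399

ln β = 0.40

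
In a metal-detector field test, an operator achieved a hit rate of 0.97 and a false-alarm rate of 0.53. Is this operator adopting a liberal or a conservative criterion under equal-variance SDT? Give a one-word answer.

liberal

z(H) = 1.881, z(FA) = 0.075
c = −½·(z(H) + z(FA)) = -0.978
c < 0 → liberal criterion (biased toward responding “yes”).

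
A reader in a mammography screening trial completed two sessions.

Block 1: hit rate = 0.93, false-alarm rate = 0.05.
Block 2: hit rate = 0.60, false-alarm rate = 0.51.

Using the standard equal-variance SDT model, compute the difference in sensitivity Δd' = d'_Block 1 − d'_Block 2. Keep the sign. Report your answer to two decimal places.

Δd' = 2.89

Block 1: z(0.93) = 1.476, z(0.05) = -1.645, d' = 3.121
Block 2: z(0.60) = 0.253, z(0.51) = 0.025, d' = 0.228
Δd' = d'_Block 1 − d'_Block 2 = 3.121 − 0.228 = 2.893
Block 1 has the higher sensitivity.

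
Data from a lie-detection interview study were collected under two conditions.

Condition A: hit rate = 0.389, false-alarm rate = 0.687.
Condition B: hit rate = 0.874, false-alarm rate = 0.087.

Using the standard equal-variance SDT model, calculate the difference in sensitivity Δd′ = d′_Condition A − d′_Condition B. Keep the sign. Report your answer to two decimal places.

Condition A: z(0.389) = -0.282, z(0.687) = 0.487, d' = -0.769
Condition B: z(0.874) = 1.146, z(0.087) = -1.359, d' = 2.505
Δd' = d'_Condition A − d'_Condition B = -0.769 − 2.505 = -3.274
Condition B has the higher sensitivity.

Δd′ = -3.27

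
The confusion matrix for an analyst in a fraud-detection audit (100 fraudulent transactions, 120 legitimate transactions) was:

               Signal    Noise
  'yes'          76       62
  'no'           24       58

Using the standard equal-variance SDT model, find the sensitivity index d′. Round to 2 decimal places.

H = 76/100 = 0.7600
FA = 62/120 = 0.5167
z(H) = 0.7063
z(FA) = 0.0419
d' = z(H) − z(FA) = 0.7063 − 0.0419 = 0.6644

d′ = 0.66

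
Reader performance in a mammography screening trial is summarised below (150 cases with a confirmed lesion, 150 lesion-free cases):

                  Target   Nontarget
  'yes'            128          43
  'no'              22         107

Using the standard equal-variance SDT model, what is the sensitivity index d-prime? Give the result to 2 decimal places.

H = 128/150 = 0.8533
FA = 43/150 = 0.2867
z(H) = z(0.8533) = 1.051
z(FA) = z(0.2867) = -0.563
d' = z(H) − z(FA) = 1.051 − (-0.563) = 1.614

d-prime = 1.61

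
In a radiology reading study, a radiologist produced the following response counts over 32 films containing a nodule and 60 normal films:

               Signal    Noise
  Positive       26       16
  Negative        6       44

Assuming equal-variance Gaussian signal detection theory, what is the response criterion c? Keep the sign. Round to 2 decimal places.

c = -0.13

H = 26/32 = 0.8125
FA = 16/60 = 0.2667
z(H) = z(0.8125) = 0.887
z(FA) = z(0.2667) = -0.623
c = −½·[z(H) + z(FA)] = −0.5 × (0.887 + (-0.623)) = -0.132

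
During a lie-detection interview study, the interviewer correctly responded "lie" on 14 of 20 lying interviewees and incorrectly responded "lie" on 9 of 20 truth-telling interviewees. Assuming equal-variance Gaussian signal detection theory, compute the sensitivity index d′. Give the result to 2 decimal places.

H = 14/20 = 0.7000
FA = 9/20 = 0.4500
z(H) = z(0.7000) = 0.524
z(FA) = z(0.4500) = -0.126
d' = z(H) − z(FA) = 0.524 − (-0.126) = 0.650

d′ = 0.65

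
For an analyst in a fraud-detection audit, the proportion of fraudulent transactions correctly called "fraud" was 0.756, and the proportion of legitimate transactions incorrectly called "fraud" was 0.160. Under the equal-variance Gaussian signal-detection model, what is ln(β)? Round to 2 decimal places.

z(H) = z(0.756) = 0.693
z(FA) = z(0.160) = -0.994
ln β = −½·[z(H)² − z(FA)²] = −0.5 × (0.480 − 0.988) = 0.254

ln β = 0.25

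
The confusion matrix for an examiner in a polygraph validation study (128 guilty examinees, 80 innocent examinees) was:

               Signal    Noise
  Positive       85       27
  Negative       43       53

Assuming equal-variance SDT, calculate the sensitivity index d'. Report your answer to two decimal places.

d' = 0.84

H = 85/128 = 0.6641
FA = 27/80 = 0.3375
Φ⁻¹(0.6641) = 0.4237, Φ⁻¹(0.3375) = -0.4193
d' = z(H) − z(FA) = 0.4237 − (-0.4193) = 0.8430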